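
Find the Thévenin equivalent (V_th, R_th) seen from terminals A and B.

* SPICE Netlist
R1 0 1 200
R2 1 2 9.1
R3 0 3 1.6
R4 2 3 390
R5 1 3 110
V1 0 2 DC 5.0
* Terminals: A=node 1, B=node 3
Step 1 — V_th is the open-circuit voltage V_A - V_B (nothing connected across the terminals).
Nodal analysis, taking node 2 as the 0 V reference.
Source V1 fixes V_0 = 5 V.
KCL at each unknown node (sum of currents leaving = 0; resistances in Ω):
  Node 1: (V_1 - 5)/200 + (V_1 - 0)/9.1 + (V_1 - V_3)/110 = 0
  Node 3: (V_3 - 5)/1.6 + (V_3 - 0)/390 + (V_3 - V_1)/110 = 0
Collecting terms (coefficients in siemens):
  0.124·V_1 - 0.009091·V_3 = 0.025
  0.6367·V_3 - 0.009091·V_1 = 3.125
Determinant D = (0.124)(0.6367) - (-0.009091)(-0.009091) = 0.07885
V_1 = [(0.025)(0.6367) - (-0.009091)(3.125)]/D = 0.5621 V
V_3 = [(0.124)(3.125) - (0.025)(-0.009091)]/D = 4.916 V
V_th = V_1 - V_3 = 0.5621 - 4.916 = -4.354 V
Step 2 — R_th: zero the source — replace V1 by a short circuit (node 2 merges into node 0) — and find the resistance seen between A (node 1) and B (node 3).
Reduce the network between node 1 (A) and node 3 (B) by series/parallel combination:
  Rp1 = R1 ‖ R2 (parallel, both between nodes 0 and 1) = 1/(1/200 + 1/9.1) = 8.704 Ω
  Rp2 = R3 ‖ R4 (parallel, both between nodes 0 and 3) = 1/(1/1.6 + 1/390) = 1.593 Ω
  Rs1 = Rp1 + Rp2 (series, joined only at node 0) = 8.704 + 1.593 = 10.3 Ω
  Rp3 = R5 ‖ Rs1 (parallel, both between nodes 1 and 3) = 1/(1/110 + 1/10.3) = 9.416 Ω
R_th = 9.416 Ω

Final answer: V_th = -4.354 V, R_th = 9.416 Ω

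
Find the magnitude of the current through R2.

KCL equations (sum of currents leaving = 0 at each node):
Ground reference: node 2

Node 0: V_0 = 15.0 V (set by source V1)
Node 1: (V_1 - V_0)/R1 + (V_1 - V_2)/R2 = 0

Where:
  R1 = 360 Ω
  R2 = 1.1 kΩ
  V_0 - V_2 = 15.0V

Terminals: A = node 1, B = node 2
Nodal analysis, taking node 2 as the 0 V reference.
Source V1 fixes V_0 = 15 V.
KCL at each unknown node (sum of currents leaving = 0; resistances in Ω):
  Node 1: (V_1 - 15)/360 + (V_1 - 0)/1100 = 0
Collecting terms: 0.003687 × V_1 = 0.04167  =>  V_1 = 11.3 V
I_R2 = (V_1 - V_2)/R2 = (11.3 - 0)/1100 = 0.01027 A
|I_R2| = 0.01027 A

Final answer: |I_R2| = 0.01027 A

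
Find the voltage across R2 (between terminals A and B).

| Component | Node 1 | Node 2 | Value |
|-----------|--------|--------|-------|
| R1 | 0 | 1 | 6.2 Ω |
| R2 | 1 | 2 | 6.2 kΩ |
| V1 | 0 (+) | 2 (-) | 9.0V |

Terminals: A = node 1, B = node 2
R1 and R2 are in series across V1 (node 0 → node 1 → node 2), and the output A–B is taken across R2, so this is a voltage divider.
Series current: I = V1/(R1 + R2) = 9/(6.2 + 6200) = 9/6206 = 0.00145 A
V_R2 = I × R2 = V1 × R2/(R1 + R2) = 9 × 6200/6206 = 8.991 V

Final answer: 8.991 V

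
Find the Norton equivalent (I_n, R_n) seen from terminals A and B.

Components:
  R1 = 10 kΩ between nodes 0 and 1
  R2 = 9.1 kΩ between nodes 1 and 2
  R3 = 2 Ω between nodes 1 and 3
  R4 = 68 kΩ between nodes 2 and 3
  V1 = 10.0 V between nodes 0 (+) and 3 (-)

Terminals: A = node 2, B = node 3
Find the Thévenin equivalent first; then I_n = V_th/R_th and R_n = R_th.
Step 1 — V_th is the open-circuit voltage V_A - V_B (nothing connected across the terminals).
Nodal analysis, taking node 3 as the 0 V reference.
Source V1 fixes V_0 = 10 V.
KCL at each unknown node (sum of currents leaving = 0; resistances in Ω):
  Node 1: (V_1 - 10)/10000 + (V_1 - V_2)/9100 + (V_1 - 0)/2 = 0
  Node 2: (V_2 - V_1)/9100 + (V_2 - 0)/68000 = 0
Collecting terms (coefficients in siemens):
  0.5002·V_1 - 0.0001099·V_2 = 0.001
  0.0001246·V_2 - 0.0001099·V_1 = 0
Determinant D = (0.5002)(0.0001246) - (-0.0001099)(-0.0001099) = 0.00006231
V_1 = [(0.001)(0.0001246) - (-0.0001099)(0)]/D = 0.002 V
V_2 = [(0.5002)(0) - (0.001)(-0.0001099)]/D = 0.001764 V
V_th = V_2 - V_3 = 0.001764 - 0 = 0.001764 V
Step 2 — R_th: zero the source — replace V1 by a short circuit (node 3 merges into node 0) — and find the resistance seen between A (node 2) and B (node 0).
Reduce the network between node 2 (A) and node 0 (B) by series/parallel combination:
  Rp1 = R1 ‖ R3 (parallel, both between nodes 0 and 1) = 1/(1/10000 + 1/2) = 2 Ω
  Rs1 = R2 + Rp1 (series, joined only at node 1) = 9100 + 2 = 9102 Ω
  Rp2 = R4 ‖ Rs1 (parallel, both between nodes 0 and 2) = 1/(1/68000 + 1/9102) = 8027 Ω
R_th = 8.027 kΩ
I_n = V_th/R_th = 0.001764/8027 = 0.0000002197 A, and R_n = R_th = 8.027 kΩ

Final answer: I_n = 2.197e-07 A, R_n = 8.027 kΩ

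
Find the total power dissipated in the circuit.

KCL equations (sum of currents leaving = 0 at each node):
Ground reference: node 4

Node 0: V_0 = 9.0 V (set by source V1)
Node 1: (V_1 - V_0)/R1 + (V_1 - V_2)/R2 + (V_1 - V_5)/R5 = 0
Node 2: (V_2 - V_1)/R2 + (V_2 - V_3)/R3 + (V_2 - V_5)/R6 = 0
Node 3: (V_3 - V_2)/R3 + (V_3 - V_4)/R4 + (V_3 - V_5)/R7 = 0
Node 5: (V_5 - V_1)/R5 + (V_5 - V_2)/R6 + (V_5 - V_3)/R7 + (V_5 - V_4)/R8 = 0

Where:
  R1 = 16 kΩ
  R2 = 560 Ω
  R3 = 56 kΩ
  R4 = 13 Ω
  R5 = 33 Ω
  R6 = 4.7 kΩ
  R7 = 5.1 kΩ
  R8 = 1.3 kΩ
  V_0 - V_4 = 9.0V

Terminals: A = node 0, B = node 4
Nodal analysis, taking node 4 as the 0 V reference.
Source V1 fixes V_0 = 9 V.
KCL at each unknown node (sum of currents leaving = 0; resistances in Ω):
  Node 1: (V_1 - 9)/16000 + (V_1 - V_2)/560 + (V_1 - V_5)/33 = 0
  Node 2: (V_2 - V_1)/560 + (V_2 - V_3)/56000 + (V_2 - V_5)/4700 = 0
  Node 3: (V_3 - V_2)/56000 + (V_3 - 0)/13 + (V_3 - V_5)/5100 = 0
  Node 5: (V_5 - V_1)/33 + (V_5 - V_2)/4700 + (V_5 - V_3)/5100 + (V_5 - 0)/1300 = 0
Collecting terms (coefficients in siemens):
  0.03215·V_1 - 0.001786·V_2 - 0.0303·V_5 = 0.0005625
  0.002016·V_2 - 0.001786·V_1 - 0.00001786·V_3 - 0.0002128·V_5 = 0
  0.07714·V_3 - 0.00001786·V_2 - 0.0001961·V_5 = 0
  0.03148·V_5 - 0.0303·V_1 - 0.0002128·V_2 - 0.0001961·V_3 = 0
Solving these 4 simultaneous equations (Gaussian elimination) gives:
  V_1 = 0.5541 V, V_2 = 0.5474 V, V_3 = 0.001492 V, V_5 = 0.537 V
Power in each resistor, P = (ΔV)²/R:
  P_R1 = (9 - 0.5541)²/16000 = 0.004458 W
  P_R2 = (0.5541 - 0.5474)²/560 = 0.00000007993 W
  P_R3 = (0.5474 - 0.001492)²/56000 = 0.000005321 W
  P_R4 = (0.001492 - 0)²/13 = 0.0000001712 W
  P_R5 = (0.5541 - 0.537)²/33 = 0.000008784 W
  P_R6 = (0.5474 - 0.537)²/4700 = 0.00000002273 W
  P_R7 = (0.001492 - 0.537)²/5100 = 0.00005624 W
  P_R8 = (0 - 0.537)²/1300 = 0.0002219 W
P_total = P_R1 + P_R2 + P_R3 + P_R4 + P_R5 + P_R6 + P_R7 + P_R8 = 0.004751 W

Final answer: 0.004751 W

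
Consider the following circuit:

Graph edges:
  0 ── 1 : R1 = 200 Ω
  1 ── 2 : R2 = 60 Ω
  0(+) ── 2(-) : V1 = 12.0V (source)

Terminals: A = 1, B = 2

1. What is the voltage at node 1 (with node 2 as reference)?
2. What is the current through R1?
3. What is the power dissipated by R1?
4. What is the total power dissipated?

Nodal analysis, taking node 2 as the 0 V reference.
Source V1 fixes V_0 = 12 V.
KCL at each unknown node (sum of currents leaving = 0; resistances in Ω):
  Node 1: (V_1 - 12)/200 + (V_1 - 0)/60 = 0
Collecting terms: 0.02167 × V_1 = 0.06  =>  V_1 = 2.769 V
Part 1:
  Read off the nodal solution: V_1 = 2.769 V
Part 2:
  I_R1 = (V_0 - V_1)/R1 = (12 - 2.769)/200 = 0.04615 A
  Magnitude: I_R1 = 0.04615 A
Part 3:
  I_R1 = (V_0 - V_1)/R1 = (12 - 2.769)/200 = 0.04615 A
  P_R1 = I_R1² × R1 = (0.04615)² × 200 = 0.426 W
Part 4:
  Power in each resistor, P = (ΔV)²/R:
    P_R1 = (12 - 2.769)²/200 = 0.426 W
    P_R2 = (2.769 - 0)²/60 = 0.1278 W
  P_total = P_R1 + P_R2 = 0.5538 W

Final answers:
1. V_1 = 2.769 V
2. I_R1 = 0.04615 A
3. P_R1 = 0.426 W
4. P_total = 0.5538 W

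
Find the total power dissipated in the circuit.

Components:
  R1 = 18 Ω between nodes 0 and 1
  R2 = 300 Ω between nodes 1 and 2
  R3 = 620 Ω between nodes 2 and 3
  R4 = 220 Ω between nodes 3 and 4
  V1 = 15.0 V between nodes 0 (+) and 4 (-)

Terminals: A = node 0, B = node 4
Nodal analysis, taking node 4 as the 0 V reference.
Source V1 fixes V_0 = 15 V.
KCL at each unknown node (sum of currents leaving = 0; resistances in Ω):
  Node 1: (V_1 - 15)/18 + (V_1 - V_2)/300 = 0
  Node 2: (V_2 - V_1)/300 + (V_2 - V_3)/620 = 0
  Node 3: (V_3 - V_2)/620 + (V_3 - 0)/220 = 0
Collecting terms (coefficients in siemens):
  0.05889·V_1 - 0.003333·V_2 = 0.8333
  0.004946·V_2 - 0.003333·V_1 - 0.001613·V_3 = 0
  0.006158·V_3 - 0.001613·V_2 = 0
Solving these 3 simultaneous equations (Gaussian elimination) gives:
  V_1 = 14.77 V, V_2 = 10.88 V, V_3 = 2.85 V
Power in each resistor, P = (ΔV)²/R:
  P_R1 = (15 - 14.77)²/18 = 0.00302 W
  P_R2 = (14.77 - 10.88)²/300 = 0.05034 W
  P_R3 = (10.88 - 2.85)²/620 = 0.104 W
  P_R4 = (2.85 - 0)²/220 = 0.03691 W
P_total = P_R1 + P_R2 + P_R3 + P_R4 = 0.1943 W

Final answer: 0.1943 W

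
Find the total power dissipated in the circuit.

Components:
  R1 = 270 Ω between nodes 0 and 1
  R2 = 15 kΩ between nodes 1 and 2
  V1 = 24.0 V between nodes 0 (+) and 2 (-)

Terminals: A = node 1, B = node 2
Nodal analysis, taking node 2 as the 0 V reference.
Source V1 fixes V_0 = 24 V.
KCL at each unknown node (sum of currents leaving = 0; resistances in Ω):
  Node 1: (V_1 - 24)/270 + (V_1 - 0)/15000 = 0
Collecting terms: 0.00377 × V_1 = 0.08889  =>  V_1 = 23.58 V
Power in each resistor, P = (ΔV)²/R:
  P_R1 = (24 - 23.58)²/270 = 0.000667 W
  P_R2 = (23.58 - 0)²/15000 = 0.03705 W
P_total = P_R1 + P_R2 = 0.03772 W

Final answer: 0.03772 W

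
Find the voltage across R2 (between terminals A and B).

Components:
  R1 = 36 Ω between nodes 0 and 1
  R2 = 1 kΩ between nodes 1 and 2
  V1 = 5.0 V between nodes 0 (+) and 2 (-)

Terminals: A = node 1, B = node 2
R1 and R2 are in series across V1 (node 0 → node 1 → node 2), and the output A–B is taken across R2, so this is a voltage divider.
Series current: I = V1/(R1 + R2) = 5/(36 + 1000) = 5/1036 = 0.004826 A
V_R2 = I × R2 = V1 × R2/(R1 + R2) = 5 × 1000/1036 = 4.826 V

Final answer: 4.826 V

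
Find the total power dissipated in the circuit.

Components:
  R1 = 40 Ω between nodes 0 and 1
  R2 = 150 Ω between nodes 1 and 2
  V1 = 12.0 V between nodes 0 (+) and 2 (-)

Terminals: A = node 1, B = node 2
Nodal analysis, taking node 2 as the 0 V reference.
Source V1 fixes V_0 = 12 V.
KCL at each unknown node (sum of currents leaving = 0; resistances in Ω):
  Node 1: (V_1 - 12)/40 + (V_1 - 0)/150 = 0
Collecting terms: 0.03167 × V_1 = 0.3  =>  V_1 = 9.474 V
Power in each resistor, P = (ΔV)²/R:
  P_R1 = (12 - 9.474)²/40 = 0.1596 W
  P_R2 = (9.474 - 0)²/150 = 0.5983 W
P_total = P_R1 + P_R2 = 0.7579 W

Final answer: 0.7579 W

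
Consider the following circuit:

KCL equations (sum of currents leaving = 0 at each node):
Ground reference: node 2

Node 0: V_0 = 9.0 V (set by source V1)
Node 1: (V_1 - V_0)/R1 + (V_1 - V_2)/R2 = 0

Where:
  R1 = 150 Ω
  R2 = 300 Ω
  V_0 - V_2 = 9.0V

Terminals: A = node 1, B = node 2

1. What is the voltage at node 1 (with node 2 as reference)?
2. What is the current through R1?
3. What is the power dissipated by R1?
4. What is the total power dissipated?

Nodal analysis, taking node 2 as the 0 V reference.
Source V1 fixes V_0 = 9 V.
KCL at each unknown node (sum of currents leaving = 0; resistances in Ω):
  Node 1: (V_1 - 9)/150 + (V_1 - 0)/300 = 0
Collecting terms: 0.01 × V_1 = 0.06  =>  V_1 = 6 V
Part 1:
  Read off the nodal solution: V_1 = 6 V
Part 2:
  I_R1 = (V_0 - V_1)/R1 = (9 - 6)/150 = 0.02 A
  Magnitude: I_R1 = 0.02 A
Part 3:
  I_R1 = (V_0 - V_1)/R1 = (9 - 6)/150 = 0.02 A
  P_R1 = I_R1² × R1 = (0.02)² × 150 = 0.06 W
Part 4:
  Power in each resistor, P = (ΔV)²/R:
    P_R1 = (9 - 6)²/150 = 0.06 W
    P_R2 = (6 - 0)²/300 = 0.12 W
  P_total = P_R1 + P_R2 = 0.18 W

Final answers:
1. V_1 = 6 V
2. I_R1 = 0.02 A
3. P_R1 = 0.06 W
4. P_total = 0.18 W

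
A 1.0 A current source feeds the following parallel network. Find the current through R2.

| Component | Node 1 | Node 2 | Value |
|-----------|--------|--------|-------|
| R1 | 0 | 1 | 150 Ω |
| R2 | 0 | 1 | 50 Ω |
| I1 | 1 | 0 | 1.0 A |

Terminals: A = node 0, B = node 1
All resistors sit directly between nodes 0 and 1, so they are in parallel and share one voltage V; the full source current 1 A splits among them.
1/R_par = 1/150 + 1/50 = 0.02667 S  =>  R_par = 37.5 Ω
V = I × R_par = 1 × 37.5 = 37.5 V
I_R2 = V/R2 = 37.5/50 = 0.75 A

Final answer: 0.75 A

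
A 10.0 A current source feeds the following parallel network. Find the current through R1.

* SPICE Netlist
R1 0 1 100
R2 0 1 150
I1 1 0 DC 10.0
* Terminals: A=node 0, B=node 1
All resistors sit directly between nodes 0 and 1, so they are in parallel and share one voltage V; the full source current 10 A splits among them.
1/R_par = 1/100 + 1/150 = 0.01667 S  =>  R_par = 60 Ω
V = I × R_par = 10 × 60 = 600 V
I_R1 = V/R1 = 600/100 = 6 A

Final answer: 6 A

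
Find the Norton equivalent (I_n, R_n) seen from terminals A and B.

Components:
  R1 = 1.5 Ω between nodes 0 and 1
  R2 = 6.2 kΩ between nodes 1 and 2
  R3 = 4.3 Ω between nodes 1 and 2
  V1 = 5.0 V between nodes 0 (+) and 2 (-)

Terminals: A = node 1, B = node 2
Find the Thévenin equivalent first; then I_n = V_th/R_th and R_n = R_th.
Step 1 — V_th is the open-circuit voltage V_A - V_B (nothing connected across the terminals).
Nodal analysis, taking node 2 as the 0 V reference.
Source V1 fixes V_0 = 5 V.
KCL at each unknown node (sum of currents leaving = 0; resistances in Ω):
  Node 1: (V_1 - 5)/1.5 + (V_1 - 0)/6200 + (V_1 - 0)/4.3 = 0
Collecting terms: 0.8994 × V_1 = 3.333  =>  V_1 = 3.706 V
V_th = V_1 - V_2 = 3.706 - 0 = 3.706 V
Step 2 — R_th: zero the source — replace V1 by a short circuit (node 2 merges into node 0) — and find the resistance seen between A (node 1) and B (node 0).
Reduce the network between node 1 (A) and node 0 (B) by series/parallel combination:
  Rp1 = R1 ‖ R2 ‖ R3 (parallel, all between nodes 0 and 1) = 1/(1/1.5 + 1/6200 + 1/4.3) = 1.112 Ω
R_th = 1.112 Ω
I_n = V_th/R_th = 3.706/1.112 = 3.333 A, and R_n = R_th = 1.112 Ω

Final answer: I_n = 3.333 A, R_n = 1.112 Ω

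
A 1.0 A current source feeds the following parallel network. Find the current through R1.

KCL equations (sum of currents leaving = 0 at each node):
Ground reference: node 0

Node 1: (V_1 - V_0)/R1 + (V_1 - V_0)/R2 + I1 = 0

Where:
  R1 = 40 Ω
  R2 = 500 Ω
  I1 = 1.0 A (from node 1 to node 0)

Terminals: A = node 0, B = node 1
All resistors sit directly between nodes 0 and 1, so they are in parallel and share one voltage V; the full source current 1 A splits among them.
1/R_par = 1/40 + 1/500 = 0.027 S  =>  R_par = 37.04 Ω
V = I × R_par = 1 × 37.04 = 37.04 V
I_R1 = V/R1 = 37.04/40 = 0.9259 A

Final answer: 0.9259 A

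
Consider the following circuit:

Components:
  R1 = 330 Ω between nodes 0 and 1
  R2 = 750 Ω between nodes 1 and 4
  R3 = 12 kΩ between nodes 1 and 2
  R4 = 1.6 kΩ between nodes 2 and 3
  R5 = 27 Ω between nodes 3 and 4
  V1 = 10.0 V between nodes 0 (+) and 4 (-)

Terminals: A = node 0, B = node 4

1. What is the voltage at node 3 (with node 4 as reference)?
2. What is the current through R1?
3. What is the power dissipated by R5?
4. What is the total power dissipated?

Nodal analysis, taking node 4 as the 0 V reference.
Source V1 fixes V_0 = 10 V.
KCL at each unknown node (sum of currents leaving = 0; resistances in Ω):
  Node 1: (V_1 - 10)/330 + (V_1 - 0)/750 + (V_1 - V_2)/12000 = 0
  Node 2: (V_2 - V_1)/12000 + (V_2 - V_3)/1600 = 0
  Node 3: (V_3 - V_2)/1600 + (V_3 - 0)/27 = 0
Collecting terms (coefficients in siemens):
  0.004447·V_1 - 0.00008333·V_2 = 0.0303
  0.0007083·V_2 - 0.00008333·V_1 - 0.000625·V_3 = 0
  0.03766·V_3 - 0.000625·V_2 = 0
Solving these 3 simultaneous equations (Gaussian elimination) gives:
  V_1 = 6.83 V, V_2 = 0.8154 V, V_3 = 0.01353 V
Part 1:
  Read off the nodal solution: V_3 = 0.01353 V
Part 2:
  I_R1 = (V_0 - V_1)/R1 = (10 - 6.83)/330 = 0.009607 A
  Magnitude: I_R1 = 0.009607 A
Part 3:
  I_R5 = (V_3 - V_4)/R5 = (0.01353 - 0)/27 = 0.0005012 A
  P_R5 = I_R5² × R5 = (0.0005012)² × 27 = 0.000006782 W
Part 4:
  Power in each resistor, P = (ΔV)²/R:
    P_R1 = (10 - 6.83)²/330 = 0.03046 W
    P_R2 = (6.83 - 0)²/750 = 0.06219 W
    P_R3 = (6.83 - 0.8154)²/12000 = 0.003014 W
    P_R4 = (0.8154 - 0.01353)²/1600 = 0.0004019 W
    P_R5 = (0.01353 - 0)²/27 = 0.000006782 W
  P_total = P_R1 + P_R2 + P_R3 + P_R4 + P_R5 = 0.09607 W

Final answers:
1. V_3 = 0.01353 V
2. I_R1 = 0.009607 A
3. P_R5 = 6.782e-06 W
4. P_total = 0.09607 W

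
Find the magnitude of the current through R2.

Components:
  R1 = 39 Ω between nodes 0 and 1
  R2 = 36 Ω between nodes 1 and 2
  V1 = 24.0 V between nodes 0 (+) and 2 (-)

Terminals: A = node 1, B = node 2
Nodal analysis, taking node 2 as the 0 V reference.
Source V1 fixes V_0 = 24 V.
KCL at each unknown node (sum of currents leaving = 0; resistances in Ω):
  Node 1: (V_1 - 24)/39 + (V_1 - 0)/36 = 0
Collecting terms: 0.05342 × V_1 = 0.6154  =>  V_1 = 11.52 V
I_R2 = (V_1 - V_2)/R2 = (11.52 - 0)/36 = 0.32 A
|I_R2| = 0.32 A

Final answer: |I_R2| = 0.32 A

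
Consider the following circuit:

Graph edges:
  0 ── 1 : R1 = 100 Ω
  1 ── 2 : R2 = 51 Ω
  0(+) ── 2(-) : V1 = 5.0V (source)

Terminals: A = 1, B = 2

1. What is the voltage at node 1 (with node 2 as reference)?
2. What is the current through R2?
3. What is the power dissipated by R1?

Nodal analysis, taking node 2 as the 0 V reference.
Source V1 fixes V_0 = 5 V.
KCL at each unknown node (sum of currents leaving = 0; resistances in Ω):
  Node 1: (V_1 - 5)/100 + (V_1 - 0)/51 = 0
Collecting terms: 0.02961 × V_1 = 0.05  =>  V_1 = 1.689 V
Part 1:
  Read off the nodal solution: V_1 = 1.689 V
Part 2:
  I_R2 = (V_1 - V_2)/R2 = (1.689 - 0)/51 = 0.03311 A
  Magnitude: I_R2 = 0.03311 A
Part 3:
  I_R1 = (V_0 - V_1)/R1 = (5 - 1.689)/100 = 0.03311 A
  P_R1 = I_R1² × R1 = (0.03311)² × 100 = 0.1096 W

Final answers:
1. V_1 = 1.689 V
2. I_R2 = 0.03311 A
3. P_R1 = 0.1096 W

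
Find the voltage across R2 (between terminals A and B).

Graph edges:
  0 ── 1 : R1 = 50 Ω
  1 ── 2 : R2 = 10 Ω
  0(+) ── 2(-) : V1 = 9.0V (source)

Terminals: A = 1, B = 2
R1 and R2 are in series across V1 (node 0 → node 1 → node 2), and the output A–B is taken across R2, so this is a voltage divider.
Series current: I = V1/(R1 + R2) = 9/(50 + 10) = 9/60 = 0.15 A
V_R2 = I × R2 = V1 × R2/(R1 + R2) = 9 × 10/60 = 1.5 V

Final answer: 1.5 V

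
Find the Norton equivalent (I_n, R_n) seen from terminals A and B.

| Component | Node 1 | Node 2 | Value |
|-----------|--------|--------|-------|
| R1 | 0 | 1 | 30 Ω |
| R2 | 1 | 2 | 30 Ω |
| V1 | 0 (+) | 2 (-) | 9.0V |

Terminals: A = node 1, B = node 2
Find the Thévenin equivalent first; then I_n = V_th/R_th and R_n = R_th.
Step 1 — V_th is the open-circuit voltage V_A - V_B (nothing connected across the terminals).
Nodal analysis, taking node 2 as the 0 V reference.
Source V1 fixes V_0 = 9 V.
KCL at each unknown node (sum of currents leaving = 0; resistances in Ω):
  Node 1: (V_1 - 9)/30 + (V_1 - 0)/30 = 0
Collecting terms: 0.06667 × V_1 = 0.3  =>  V_1 = 4.5 V
V_th = V_1 - V_2 = 4.5 - 0 = 4.5 V
Step 2 — R_th: zero the source — replace V1 by a short circuit (node 2 merges into node 0) — and find the resistance seen between A (node 1) and B (node 0).
Reduce the network between node 1 (A) and node 0 (B) by series/parallel combination:
  Rp1 = R1 ‖ R2 (parallel, both between nodes 0 and 1) = 1/(1/30 + 1/30) = 15 Ω
R_th = 15 Ω
I_n = V_th/R_th = 4.5/15 = 0.3 A, and R_n = R_th = 15 Ω

Final answer: I_n = 0.3 A, R_n = 15 Ω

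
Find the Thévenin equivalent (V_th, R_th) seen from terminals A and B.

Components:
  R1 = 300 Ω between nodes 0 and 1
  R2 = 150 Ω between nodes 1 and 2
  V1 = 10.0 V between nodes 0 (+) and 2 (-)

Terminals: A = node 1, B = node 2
Step 1 — V_th is the open-circuit voltage V_A - V_B (nothing connected across the terminals).
Nodal analysis, taking node 2 as the 0 V reference.
Source V1 fixes V_0 = 10 V.
KCL at each unknown node (sum of currents leaving = 0; resistances in Ω):
  Node 1: (V_1 - 10)/300 + (V_1 - 0)/150 = 0
Collecting terms: 0.01 × V_1 = 0.03333  =>  V_1 = 3.333 V
V_th = V_1 - V_2 = 3.333 - 0 = 3.333 V
Step 2 — R_th: zero the source — replace V1 by a short circuit (node 2 merges into node 0) — and find the resistance seen between A (node 1) and B (node 0).
Reduce the network between node 1 (A) and node 0 (B) by series/parallel combination:
  Rp1 = R1 ‖ R2 (parallel, both between nodes 0 and 1) = 1/(1/300 + 1/150) = 100 Ω
R_th = 100 Ω

Final answer: V_th = 3.333 V, R_th = 100 Ω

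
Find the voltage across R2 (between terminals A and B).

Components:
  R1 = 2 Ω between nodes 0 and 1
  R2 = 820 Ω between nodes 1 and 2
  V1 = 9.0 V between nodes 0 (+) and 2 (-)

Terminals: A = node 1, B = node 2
R1 and R2 are in series across V1 (node 0 → node 1 → node 2), and the output A–B is taken across R2, so this is a voltage divider.
Series current: I = V1/(R1 + R2) = 9/(2 + 820) = 9/822 = 0.01095 A
V_R2 = I × R2 = V1 × R2/(R1 + R2) = 9 × 820/822 = 8.978 V

Final answer: 8.978 V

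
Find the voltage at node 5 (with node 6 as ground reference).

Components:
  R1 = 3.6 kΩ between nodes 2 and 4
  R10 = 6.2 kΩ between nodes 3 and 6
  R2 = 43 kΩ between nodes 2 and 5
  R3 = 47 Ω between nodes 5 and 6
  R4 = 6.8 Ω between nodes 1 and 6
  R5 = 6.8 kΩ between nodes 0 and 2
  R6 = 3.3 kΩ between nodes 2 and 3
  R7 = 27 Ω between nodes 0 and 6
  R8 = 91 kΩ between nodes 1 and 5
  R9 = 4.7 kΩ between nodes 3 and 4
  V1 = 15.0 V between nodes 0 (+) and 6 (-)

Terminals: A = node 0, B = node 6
Nodal analysis, taking node 6 as the 0 V reference.
Source V1 fixes V_0 = 15 V.
KCL at each unknown node (sum of currents leaving = 0; resistances in Ω):
  Node 1: (V_1 - 0)/6.8 + (V_1 - V_5)/91000 = 0
  Node 2: (V_2 - V_4)/3600 + (V_2 - V_5)/43000 + (V_2 - 15)/6800 + (V_2 - V_3)/3300 = 0
  Node 3: (V_3 - V_2)/3300 + (V_3 - V_4)/4700 + (V_3 - 0)/6200 = 0
  Node 4: (V_4 - V_2)/3600 + (V_4 - V_3)/4700 = 0
  Node 5: (V_5 - V_2)/43000 + (V_5 - 0)/47 + (V_5 - V_1)/91000 = 0
Collecting terms (coefficients in siemens):
  0.1471·V_1 - 0.00001099·V_5 = 0
  0.0007511·V_2 - 0.000303·V_3 - 0.0002778·V_4 - 0.00002326·V_5 = 0.002206
  0.0006771·V_3 - 0.000303·V_2 - 0.0002128·V_4 = 0
  0.0004905·V_4 - 0.0002778·V_2 - 0.0002128·V_3 = 0
  0.02131·V_5 - 0.00001099·V_1 - 0.00002326·V_2 = 0
Solving these 5 simultaneous equations (Gaussian elimination) gives:
  V_1 = 0.0000006265 V, V_2 = 7.683 V, V_3 = 5.564 V, V_4 = 6.764 V
  V_5 = 0.008385 V
The requested potential is V_5 = 0.008385 V.

Final answer: V_5 = 0.008385 V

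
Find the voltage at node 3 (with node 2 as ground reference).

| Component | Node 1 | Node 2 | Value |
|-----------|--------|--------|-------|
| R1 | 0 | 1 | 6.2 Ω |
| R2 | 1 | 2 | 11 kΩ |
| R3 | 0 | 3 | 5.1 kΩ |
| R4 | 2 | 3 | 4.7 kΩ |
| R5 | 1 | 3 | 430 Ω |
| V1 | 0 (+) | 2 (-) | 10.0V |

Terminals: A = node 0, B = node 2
Nodal analysis, taking node 2 as the 0 V reference.
Source V1 fixes V_0 = 10 V.
KCL at each unknown node (sum of currents leaving = 0; resistances in Ω):
  Node 1: (V_1 - 10)/6.2 + (V_1 - 0)/11000 + (V_1 - V_3)/430 = 0
  Node 3: (V_3 - 10)/5100 + (V_3 - 0)/4700 + (V_3 - V_1)/430 = 0
Collecting terms (coefficients in siemens):
  0.1637·V_1 - 0.002326·V_3 = 1.613
  0.002734·V_3 - 0.002326·V_1 = 0.001961
Determinant D = (0.1637)(0.002734) - (-0.002326)(-0.002326) = 0.0004422
V_1 = [(1.613)(0.002734) - (-0.002326)(0.001961)]/D = 9.983 V
V_3 = [(0.1637)(0.001961) - (1.613)(-0.002326)]/D = 9.208 V
The requested potential is V_3 = 9.208 V.

Final answer: V_3 = 9.208 V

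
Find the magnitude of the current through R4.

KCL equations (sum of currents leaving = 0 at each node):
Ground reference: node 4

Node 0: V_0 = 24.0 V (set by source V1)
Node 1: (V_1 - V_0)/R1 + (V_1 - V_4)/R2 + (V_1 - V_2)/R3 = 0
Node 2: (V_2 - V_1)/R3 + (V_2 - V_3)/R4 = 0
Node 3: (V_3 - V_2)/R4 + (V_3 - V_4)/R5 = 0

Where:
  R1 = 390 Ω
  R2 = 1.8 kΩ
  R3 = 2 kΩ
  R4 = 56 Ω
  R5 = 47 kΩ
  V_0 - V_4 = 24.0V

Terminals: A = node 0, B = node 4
Nodal analysis, taking node 4 as the 0 V reference.
Source V1 fixes V_0 = 24 V.
KCL at each unknown node (sum of currents leaving = 0; resistances in Ω):
  Node 1: (V_1 - 24)/390 + (V_1 - 0)/1800 + (V_1 - V_2)/2000 = 0
  Node 2: (V_2 - V_1)/2000 + (V_2 - V_3)/56 = 0
  Node 3: (V_3 - V_2)/56 + (V_3 - 0)/47000 = 0
Collecting terms (coefficients in siemens):
  0.00362·V_1 - 0.0005·V_2 = 0.06154
  0.01836·V_2 - 0.0005·V_1 - 0.01786·V_3 = 0
  0.01788·V_3 - 0.01786·V_2 = 0
Solving these 3 simultaneous equations (Gaussian elimination) gives:
  V_1 = 19.6 V, V_2 = 18.8 V, V_3 = 18.78 V
I_R4 = (V_2 - V_3)/R4 = (18.8 - 18.78)/56 = 0.0003995 A
|I_R4| = 0.0003995 A

Final answer: |I_R4| = 0.0003995 A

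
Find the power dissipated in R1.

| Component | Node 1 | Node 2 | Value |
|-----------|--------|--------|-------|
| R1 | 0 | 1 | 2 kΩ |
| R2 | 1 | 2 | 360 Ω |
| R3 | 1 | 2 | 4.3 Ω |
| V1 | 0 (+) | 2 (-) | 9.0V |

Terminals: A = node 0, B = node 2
Nodal analysis, taking node 2 as the 0 V reference.
Source V1 fixes V_0 = 9 V.
KCL at each unknown node (sum of currents leaving = 0; resistances in Ω):
  Node 1: (V_1 - 9)/2000 + (V_1 - 0)/360 + (V_1 - 0)/4.3 = 0
Collecting terms: 0.2358 × V_1 = 0.0045  =>  V_1 = 0.01908 V
I_R1 = (V_0 - V_1)/R1 = (9 - 0.01908)/2000 = 0.00449 A
P_R1 = I_R1² × R1 = (0.00449)² × 2000 = 0.04033 W

Final answer: 0.04033 W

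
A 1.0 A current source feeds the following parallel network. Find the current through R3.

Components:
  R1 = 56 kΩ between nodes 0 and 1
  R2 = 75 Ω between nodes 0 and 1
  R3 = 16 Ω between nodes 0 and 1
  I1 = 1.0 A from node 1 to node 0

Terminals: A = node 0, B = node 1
All resistors sit directly between nodes 0 and 1, so they are in parallel and share one voltage V; the full source current 1 A splits among them.
1/R_par = 1/56000 + 1/75 + 1/16 = 0.07585 S  =>  R_par = 13.18 Ω
V = I × R_par = 1 × 13.18 = 13.18 V
I_R3 = V/R3 = 13.18/16 = 0.824 A

Final answer: 0.824 A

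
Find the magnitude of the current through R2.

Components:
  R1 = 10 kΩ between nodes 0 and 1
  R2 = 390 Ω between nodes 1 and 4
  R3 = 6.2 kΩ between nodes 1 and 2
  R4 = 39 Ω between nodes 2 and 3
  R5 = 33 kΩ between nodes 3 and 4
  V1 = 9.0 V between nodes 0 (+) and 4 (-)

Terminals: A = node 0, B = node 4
Nodal analysis, taking node 4 as the 0 V reference.
Source V1 fixes V_0 = 9 V.
KCL at each unknown node (sum of currents leaving = 0; resistances in Ω):
  Node 1: (V_1 - 9)/10000 + (V_1 - 0)/390 + (V_1 - V_2)/6200 = 0
  Node 2: (V_2 - V_1)/6200 + (V_2 - V_3)/39 = 0
  Node 3: (V_3 - V_2)/39 + (V_3 - 0)/33000 = 0
Collecting terms (coefficients in siemens):
  0.002825·V_1 - 0.0001613·V_2 = 0.0009
  0.0258·V_2 - 0.0001613·V_1 - 0.02564·V_3 = 0
  0.02567·V_3 - 0.02564·V_2 = 0
Solving these 3 simultaneous equations (Gaussian elimination) gives:
  V_1 = 0.3346 V, V_2 = 0.2818 V, V_3 = 0.2814 V
I_R2 = (V_1 - V_4)/R2 = (0.3346 - 0)/390 = 0.000858 A
|I_R2| = 0.000858 A

Final answer: |I_R2| = 0.000858 A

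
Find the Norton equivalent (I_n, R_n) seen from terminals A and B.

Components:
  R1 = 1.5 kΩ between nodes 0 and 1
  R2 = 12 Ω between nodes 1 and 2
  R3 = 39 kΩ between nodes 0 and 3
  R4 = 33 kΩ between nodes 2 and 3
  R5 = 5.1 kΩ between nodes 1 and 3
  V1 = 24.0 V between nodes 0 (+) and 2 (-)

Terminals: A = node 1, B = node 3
Find the Thévenin equivalent first; then I_n = V_th/R_th and R_n = R_th.
Step 1 — V_th is the open-circuit voltage V_A - V_B (nothing connected across the terminals).
Nodal analysis, taking node 2 as the 0 V reference.
Source V1 fixes V_0 = 24 V.
KCL at each unknown node (sum of currents leaving = 0; resistances in Ω):
  Node 1: (V_1 - 24)/1500 + (V_1 - 0)/12 + (V_1 - V_3)/5100 = 0
  Node 3: (V_3 - 24)/39000 + (V_3 - 0)/33000 + (V_3 - V_1)/5100 = 0
Collecting terms (coefficients in siemens):
  0.0842·V_1 - 0.0001961·V_3 = 0.016
  0.000252·V_3 - 0.0001961·V_1 = 0.0006154
Determinant D = (0.0842)(0.000252) - (-0.0001961)(-0.0001961) = 0.00002118
V_1 = [(0.016)(0.000252) - (-0.0001961)(0.0006154)]/D = 0.1961 V
V_3 = [(0.0842)(0.0006154) - (0.016)(-0.0001961)]/D = 2.594 V
V_th = V_1 - V_3 = 0.1961 - 2.594 = -2.398 V
Step 2 — R_th: zero the source — replace V1 by a short circuit (node 2 merges into node 0) — and find the resistance seen between A (node 1) and B (node 3).
Reduce the network between node 1 (A) and node 3 (B) by series/parallel combination:
  Rp1 = R1 ‖ R2 (parallel, both between nodes 0 and 1) = 1/(1/1500 + 1/12) = 11.9 Ω
  Rp2 = R3 ‖ R4 (parallel, both between nodes 0 and 3) = 1/(1/39000 + 1/33000) = 17880 Ω
  Rs1 = Rp1 + Rp2 (series, joined only at node 0) = 11.9 + 17880 = 17890 Ω
  Rp3 = R5 ‖ Rs1 (parallel, both between nodes 1 and 3) = 1/(1/5100 + 1/17890) = 3968 Ω
R_th = 3.968 kΩ
I_n = V_th/R_th = -2.398/3968 = -0.0006043 A, and R_n = R_th = 3.968 kΩ

Final answer: I_n = -0.0006043 A, R_n = 3.968 kΩ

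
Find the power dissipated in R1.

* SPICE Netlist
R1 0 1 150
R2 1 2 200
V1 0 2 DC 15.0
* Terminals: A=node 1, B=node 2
Nodal analysis, taking node 2 as the 0 V reference.
Source V1 fixes V_0 = 15 V.
KCL at each unknown node (sum of currents leaving = 0; resistances in Ω):
  Node 1: (V_1 - 15)/150 + (V_1 - 0)/200 = 0
Collecting terms: 0.01167 × V_1 = 0.1  =>  V_1 = 8.571 V
I_R1 = (V_0 - V_1)/R1 = (15 - 8.571)/150 = 0.04286 A
P_R1 = I_R1² × R1 = (0.04286)² × 150 = 0.2755 W

Final answer: 0.2755 W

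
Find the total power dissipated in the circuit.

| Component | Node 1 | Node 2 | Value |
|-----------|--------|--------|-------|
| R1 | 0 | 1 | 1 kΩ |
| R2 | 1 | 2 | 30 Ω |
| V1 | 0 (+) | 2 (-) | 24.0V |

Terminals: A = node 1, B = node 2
Nodal analysis, taking node 2 as the 0 V reference.
Source V1 fixes V_0 = 24 V.
KCL at each unknown node (sum of currents leaving = 0; resistances in Ω):
  Node 1: (V_1 - 24)/1000 + (V_1 - 0)/30 = 0
Collecting terms: 0.03433 × V_1 = 0.024  =>  V_1 = 0.699 V
Power in each resistor, P = (ΔV)²/R:
  P_R1 = (24 - 0.699)²/1000 = 0.5429 W
  P_R2 = (0.699 - 0)²/30 = 0.01629 W
P_total = P_R1 + P_R2 = 0.5592 W

Final answer: 0.5592 W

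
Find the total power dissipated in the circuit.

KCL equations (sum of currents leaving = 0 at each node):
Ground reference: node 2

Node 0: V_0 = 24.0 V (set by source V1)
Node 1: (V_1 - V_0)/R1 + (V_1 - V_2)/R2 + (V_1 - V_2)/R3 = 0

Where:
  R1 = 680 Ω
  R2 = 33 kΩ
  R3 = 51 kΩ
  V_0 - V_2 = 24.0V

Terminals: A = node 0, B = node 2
Nodal analysis, taking node 2 as the 0 V reference.
Source V1 fixes V_0 = 24 V.
KCL at each unknown node (sum of currents leaving = 0; resistances in Ω):
  Node 1: (V_1 - 24)/680 + (V_1 - 0)/33000 + (V_1 - 0)/51000 = 0
Collecting terms: 0.00152 × V_1 = 0.03529  =>  V_1 = 23.21 V
Power in each resistor, P = (ΔV)²/R:
  P_R1 = (24 - 23.21)²/680 = 0.0009127 W
  P_R2 = (23.21 - 0)²/33000 = 0.01633 W
  P_R3 = (23.21 - 0)²/51000 = 0.01056 W
P_total = P_R1 + P_R2 + P_R3 = 0.0278 W

Final answer: 0.0278 W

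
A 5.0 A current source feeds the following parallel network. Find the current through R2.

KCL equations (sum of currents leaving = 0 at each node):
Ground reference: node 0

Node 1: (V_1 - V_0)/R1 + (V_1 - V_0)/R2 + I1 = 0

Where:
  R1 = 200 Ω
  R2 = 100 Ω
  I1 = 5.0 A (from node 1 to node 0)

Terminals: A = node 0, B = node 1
All resistors sit directly between nodes 0 and 1, so they are in parallel and share one voltage V; the full source current 5 A splits among them.
1/R_par = 1/200 + 1/100 = 0.015 S  =>  R_par = 66.67 Ω
V = I × R_par = 5 × 66.67 = 333.3 V
I_R2 = V/R2 = 333.3/100 = 3.333 A

Final answer: 3.333 A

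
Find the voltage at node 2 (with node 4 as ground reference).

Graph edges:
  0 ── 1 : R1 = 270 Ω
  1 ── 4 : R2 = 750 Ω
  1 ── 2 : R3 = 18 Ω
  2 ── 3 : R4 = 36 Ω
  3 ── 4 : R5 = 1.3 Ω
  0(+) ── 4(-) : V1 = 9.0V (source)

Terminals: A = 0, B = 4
Nodal analysis, taking node 4 as the 0 V reference.
Source V1 fixes V_0 = 9 V.
KCL at each unknown node (sum of currents leaving = 0; resistances in Ω):
  Node 1: (V_1 - 9)/270 + (V_1 - 0)/750 + (V_1 - V_2)/18 = 0
  Node 2: (V_2 - V_1)/18 + (V_2 - V_3)/36 = 0
  Node 3: (V_3 - V_2)/36 + (V_3 - 0)/1.3 = 0
Collecting terms (coefficients in siemens):
  0.06059·V_1 - 0.05556·V_2 = 0.03333
  0.08333·V_2 - 0.05556·V_1 - 0.02778·V_3 = 0
  0.797·V_3 - 0.02778·V_2 = 0
Solving these 3 simultaneous equations (Gaussian elimination) gives:
  V_1 = 1.442 V, V_2 = 0.9725 V, V_3 = 0.03389 V
The requested potential is V_2 = 0.9725 V.

Final answer: V_2 = 0.9725 V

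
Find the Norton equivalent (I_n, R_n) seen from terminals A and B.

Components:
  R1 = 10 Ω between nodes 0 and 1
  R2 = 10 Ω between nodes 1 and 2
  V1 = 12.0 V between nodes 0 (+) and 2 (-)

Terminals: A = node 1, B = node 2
Find the Thévenin equivalent first; then I_n = V_th/R_th and R_n = R_th.
Step 1 — V_th is the open-circuit voltage V_A - V_B (nothing connected across the terminals).
Nodal analysis, taking node 2 as the 0 V reference.
Source V1 fixes V_0 = 12 V.
KCL at each unknown node (sum of currents leaving = 0; resistances in Ω):
  Node 1: (V_1 - 12)/10 + (V_1 - 0)/10 = 0
Collecting terms: 0.2 × V_1 = 1.2  =>  V_1 = 6 V
V_th = V_1 - V_2 = 6 - 0 = 6 V
Step 2 — R_th: zero the source — replace V1 by a short circuit (node 2 merges into node 0) — and find the resistance seen between A (node 1) and B (node 0).
Reduce the network between node 1 (A) and node 0 (B) by series/parallel combination:
  Rp1 = R1 ‖ R2 (parallel, both between nodes 0 and 1) = 1/(1/10 + 1/10) = 5 Ω
R_th = 5 Ω
I_n = V_th/R_th = 6/5 = 1.2 A, and R_n = R_th = 5 Ω

Final answer: I_n = 1.2 A, R_n = 5 Ω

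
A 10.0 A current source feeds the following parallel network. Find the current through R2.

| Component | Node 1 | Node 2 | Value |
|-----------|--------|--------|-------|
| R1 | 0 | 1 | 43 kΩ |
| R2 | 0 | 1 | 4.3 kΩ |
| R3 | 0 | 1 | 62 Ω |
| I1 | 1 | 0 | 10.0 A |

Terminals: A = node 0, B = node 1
All resistors sit directly between nodes 0 and 1, so they are in parallel and share one voltage V; the full source current 10 A splits among them.
1/R_par = 1/43000 + 1/4300 + 1/62 = 0.01638 S  =>  R_par = 61.03 Ω
V = I × R_par = 10 × 61.03 = 610.3 V
I_R2 = V/R2 = 610.3/4300 = 0.1419 A

Final answer: 0.1419 A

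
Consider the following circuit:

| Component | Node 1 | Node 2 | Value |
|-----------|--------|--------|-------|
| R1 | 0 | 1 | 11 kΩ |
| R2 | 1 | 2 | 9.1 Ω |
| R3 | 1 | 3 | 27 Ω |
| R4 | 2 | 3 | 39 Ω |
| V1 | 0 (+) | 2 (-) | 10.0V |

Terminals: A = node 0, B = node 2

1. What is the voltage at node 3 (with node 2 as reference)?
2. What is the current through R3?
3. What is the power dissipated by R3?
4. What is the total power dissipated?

Nodal analysis, taking node 2 as the 0 V reference.
Source V1 fixes V_0 = 10 V.
KCL at each unknown node (sum of currents leaving = 0; resistances in Ω):
  Node 1: (V_1 - 10)/11000 + (V_1 - 0)/9.1 + (V_1 - V_3)/27 = 0
  Node 3: (V_3 - V_1)/27 + (V_3 - 0)/39 = 0
Collecting terms (coefficients in siemens):
  0.147·V_1 - 0.03704·V_3 = 0.0009091
  0.06268·V_3 - 0.03704·V_1 = 0
Determinant D = (0.147)(0.06268) - (-0.03704)(-0.03704) = 0.007843
V_1 = [(0.0009091)(0.06268) - (-0.03704)(0)]/D = 0.007265 V
V_3 = [(0.147)(0) - (0.0009091)(-0.03704)]/D = 0.004293 V
Part 1:
  Read off the nodal solution: V_3 = 0.004293 V
Part 2:
  I_R3 = (V_1 - V_3)/R3 = (0.007265 - 0.004293)/27 = 0.0001101 A
  Magnitude: I_R3 = 0.0001101 A
Part 3:
  I_R3 = (V_1 - V_3)/R3 = (0.007265 - 0.004293)/27 = 0.0001101 A
  P_R3 = I_R3² × R3 = (0.0001101)² × 27 = 0.0000003272 W
Part 4:
  Power in each resistor, P = (ΔV)²/R:
    P_R1 = (10 - 0.007265)²/11000 = 0.009078 W
    P_R2 = (0.007265 - 0)²/9.1 = 0.0000058 W
    P_R3 = (0.007265 - 0.004293)²/27 = 0.0000003272 W
    P_R4 = (0 - 0.004293)²/39 = 0.0000004726 W
  P_total = P_R1 + P_R2 + P_R3 + P_R4 = 0.009084 W

Final answers:
1. V_3 = 0.004293 V
2. I_R3 = 0.0001101 A
3. P_R3 = 3.272e-07 W
4. P_total = 0.009084 W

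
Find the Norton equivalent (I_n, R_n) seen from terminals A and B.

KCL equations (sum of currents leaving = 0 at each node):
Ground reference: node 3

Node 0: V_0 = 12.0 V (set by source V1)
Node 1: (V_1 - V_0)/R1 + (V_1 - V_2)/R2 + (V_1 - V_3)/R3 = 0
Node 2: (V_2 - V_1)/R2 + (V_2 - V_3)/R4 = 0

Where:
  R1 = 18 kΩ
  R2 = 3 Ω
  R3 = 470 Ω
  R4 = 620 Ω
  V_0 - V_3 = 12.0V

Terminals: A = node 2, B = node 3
Find the Thévenin equivalent first; then I_n = V_th/R_th and R_n = R_th.
Step 1 — V_th is the open-circuit voltage V_A - V_B (nothing connected across the terminals).
Nodal analysis, taking node 3 as the 0 V reference.
Source V1 fixes V_0 = 12 V.
KCL at each unknown node (sum of currents leaving = 0; resistances in Ω):
  Node 1: (V_1 - 12)/18000 + (V_1 - V_2)/3 + (V_1 - 0)/470 = 0
  Node 2: (V_2 - V_1)/3 + (V_2 - 0)/620 = 0
Collecting terms (coefficients in siemens):
  0.3355·V_1 - 0.3333·V_2 = 0.0006667
  0.3349·V_2 - 0.3333·V_1 = 0
Determinant D = (0.3355)(0.3349) - (-0.3333)(-0.3333) = 0.001269
V_1 = [(0.0006667)(0.3349) - (-0.3333)(0)]/D = 0.176 V
V_2 = [(0.3355)(0) - (0.0006667)(-0.3333)]/D = 0.1751 V
V_th = V_2 - V_3 = 0.1751 - 0 = 0.1751 V
Step 2 — R_th: zero the source — replace V1 by a short circuit (node 3 merges into node 0) — and find the resistance seen between A (node 2) and B (node 0).
Reduce the network between node 2 (A) and node 0 (B) by series/parallel combination:
  Rp1 = R1 ‖ R3 (parallel, both between nodes 0 and 1) = 1/(1/18000 + 1/470) = 458 Ω
  Rs1 = R2 + Rp1 (series, joined only at node 1) = 3 + 458 = 461 Ω
  Rp2 = R4 ‖ Rs1 (parallel, both between nodes 0 and 2) = 1/(1/620 + 1/461) = 264.4 Ω
R_th = 264.4 Ω
I_n = V_th/R_th = 0.1751/264.4 = 0.0006623 A, and R_n = R_th = 264.4 Ω

Final answer: I_n = 0.0006623 A, R_n = 264.4 Ω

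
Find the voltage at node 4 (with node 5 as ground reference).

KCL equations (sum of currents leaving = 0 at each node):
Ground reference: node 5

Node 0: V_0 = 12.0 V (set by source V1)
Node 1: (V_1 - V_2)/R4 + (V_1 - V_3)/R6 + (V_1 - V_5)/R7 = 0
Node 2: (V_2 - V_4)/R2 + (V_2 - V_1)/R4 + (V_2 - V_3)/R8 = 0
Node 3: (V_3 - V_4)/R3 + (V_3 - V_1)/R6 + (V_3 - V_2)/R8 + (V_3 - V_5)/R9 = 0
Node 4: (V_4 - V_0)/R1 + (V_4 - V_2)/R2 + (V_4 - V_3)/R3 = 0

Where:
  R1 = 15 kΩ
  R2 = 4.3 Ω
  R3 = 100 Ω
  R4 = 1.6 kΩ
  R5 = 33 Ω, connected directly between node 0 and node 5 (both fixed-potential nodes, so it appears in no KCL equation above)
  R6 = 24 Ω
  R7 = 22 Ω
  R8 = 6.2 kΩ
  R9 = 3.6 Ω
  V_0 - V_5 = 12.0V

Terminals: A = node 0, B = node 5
Nodal analysis, taking node 5 as the 0 V reference.
Source V1 fixes V_0 = 12 V.
KCL at each unknown node (sum of currents leaving = 0; resistances in Ω):
  Node 1: (V_1 - V_2)/1600 + (V_1 - V_3)/24 + (V_1 - 0)/22 = 0
  Node 2: (V_2 - V_4)/4.3 + (V_2 - V_1)/1600 + (V_2 - V_3)/6200 = 0
  Node 3: (V_3 - V_4)/100 + (V_3 - V_1)/24 + (V_3 - V_2)/6200 + (V_3 - 0)/3.6 = 0
  Node 4: (V_4 - 12)/15000 + (V_4 - V_2)/4.3 + (V_4 - V_3)/100 = 0
Collecting terms (coefficients in siemens):
  0.08775·V_1 - 0.000625·V_2 - 0.04167·V_3 = 0
  0.2333·V_2 - 0.000625·V_1 - 0.0001613·V_3 - 0.2326·V_4 = 0
  0.3296·V_3 - 0.04167·V_1 - 0.0001613·V_2 - 0.01·V_4 = 0
  0.2426·V_4 - 0.2326·V_2 - 0.01·V_3 = 0.0008
Solving these 4 simultaneous equations (Gaussian elimination) gives:
  V_1 = 0.001763 V, V_2 = 0.07599 V, V_3 = 0.002573 V, V_4 = 0.07624 V
The requested potential is V_4 = 0.07624 V.

Final answer: V_4 = 0.07624 V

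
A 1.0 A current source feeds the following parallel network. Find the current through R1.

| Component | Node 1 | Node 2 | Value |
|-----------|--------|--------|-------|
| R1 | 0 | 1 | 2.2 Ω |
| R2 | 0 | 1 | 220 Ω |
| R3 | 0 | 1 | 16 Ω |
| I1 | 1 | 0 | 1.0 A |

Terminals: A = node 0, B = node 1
All resistors sit directly between nodes 0 and 1, so they are in parallel and share one voltage V; the full source current 1 A splits among them.
1/R_par = 1/2.2 + 1/220 + 1/16 = 0.5216 S  =>  R_par = 1.917 Ω
V = I × R_par = 1 × 1.917 = 1.917 V
I_R1 = V/R1 = 1.917/2.2 = 0.8715 A

Final answer: 0.8715 A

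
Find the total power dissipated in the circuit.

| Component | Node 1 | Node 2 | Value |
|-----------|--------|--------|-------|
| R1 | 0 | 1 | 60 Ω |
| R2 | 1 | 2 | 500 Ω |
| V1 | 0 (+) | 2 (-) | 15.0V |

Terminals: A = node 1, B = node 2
Nodal analysis, taking node 2 as the 0 V reference.
Source V1 fixes V_0 = 15 V.
KCL at each unknown node (sum of currents leaving = 0; resistances in Ω):
  Node 1: (V_1 - 15)/60 + (V_1 - 0)/500 = 0
Collecting terms: 0.01867 × V_1 = 0.25  =>  V_1 = 13.39 V
Power in each resistor, P = (ΔV)²/R:
  P_R1 = (15 - 13.39)²/60 = 0.04305 W
  P_R2 = (13.39 - 0)²/500 = 0.3587 W
P_total = P_R1 + P_R2 = 0.4018 W

Final answer: 0.4018 W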